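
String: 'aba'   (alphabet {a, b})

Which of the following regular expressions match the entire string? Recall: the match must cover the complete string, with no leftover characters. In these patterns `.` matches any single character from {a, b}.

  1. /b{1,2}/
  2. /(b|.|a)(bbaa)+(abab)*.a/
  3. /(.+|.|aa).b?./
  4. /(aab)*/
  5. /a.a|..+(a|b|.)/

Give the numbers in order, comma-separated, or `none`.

1 → no match — must start with 'b'
2 → no match
3 → match
4 → no match
5 → match

3, 5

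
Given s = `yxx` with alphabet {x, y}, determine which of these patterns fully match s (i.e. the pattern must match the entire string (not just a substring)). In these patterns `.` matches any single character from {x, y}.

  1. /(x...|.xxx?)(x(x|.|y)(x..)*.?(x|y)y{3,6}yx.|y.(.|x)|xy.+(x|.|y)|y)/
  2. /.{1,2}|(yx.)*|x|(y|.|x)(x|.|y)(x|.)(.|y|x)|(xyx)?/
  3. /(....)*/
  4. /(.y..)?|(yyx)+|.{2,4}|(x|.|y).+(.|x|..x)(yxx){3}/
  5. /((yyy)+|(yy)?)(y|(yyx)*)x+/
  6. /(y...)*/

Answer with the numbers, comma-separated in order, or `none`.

2, 4, 5

1 → no match
2 → match
3 → no match
4 → match
5 → match
6 → no match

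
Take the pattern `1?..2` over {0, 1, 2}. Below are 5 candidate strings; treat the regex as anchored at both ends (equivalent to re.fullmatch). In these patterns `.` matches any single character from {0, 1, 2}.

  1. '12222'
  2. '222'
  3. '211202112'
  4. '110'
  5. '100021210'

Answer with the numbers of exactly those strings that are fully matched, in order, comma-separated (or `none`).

2

1. '12222' → no match
2. '222' → match
3. '211202112' → no match
4. '110' → no match — must end with '2'
5. '100021210' → no match — must end with '2'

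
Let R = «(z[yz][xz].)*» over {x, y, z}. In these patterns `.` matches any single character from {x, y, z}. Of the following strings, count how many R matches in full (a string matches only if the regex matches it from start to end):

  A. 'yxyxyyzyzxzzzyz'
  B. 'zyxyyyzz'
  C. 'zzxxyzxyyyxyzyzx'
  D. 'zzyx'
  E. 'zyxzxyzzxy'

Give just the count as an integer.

0

A → no match
B → no match
C → no match
D → no match
E → no match
Total matched: 0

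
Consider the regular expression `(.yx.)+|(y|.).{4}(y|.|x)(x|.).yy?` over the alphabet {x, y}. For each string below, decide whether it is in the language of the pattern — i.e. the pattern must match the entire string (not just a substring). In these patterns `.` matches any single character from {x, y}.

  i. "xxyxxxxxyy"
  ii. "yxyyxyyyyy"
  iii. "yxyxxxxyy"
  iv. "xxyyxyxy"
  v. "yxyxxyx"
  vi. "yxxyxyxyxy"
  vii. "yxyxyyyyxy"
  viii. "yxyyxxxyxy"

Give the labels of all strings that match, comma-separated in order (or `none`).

i, ii, iii

i → match
ii → match
iii → match
iv → no match
v → no match
vi → no match
vii → no match
viii → no match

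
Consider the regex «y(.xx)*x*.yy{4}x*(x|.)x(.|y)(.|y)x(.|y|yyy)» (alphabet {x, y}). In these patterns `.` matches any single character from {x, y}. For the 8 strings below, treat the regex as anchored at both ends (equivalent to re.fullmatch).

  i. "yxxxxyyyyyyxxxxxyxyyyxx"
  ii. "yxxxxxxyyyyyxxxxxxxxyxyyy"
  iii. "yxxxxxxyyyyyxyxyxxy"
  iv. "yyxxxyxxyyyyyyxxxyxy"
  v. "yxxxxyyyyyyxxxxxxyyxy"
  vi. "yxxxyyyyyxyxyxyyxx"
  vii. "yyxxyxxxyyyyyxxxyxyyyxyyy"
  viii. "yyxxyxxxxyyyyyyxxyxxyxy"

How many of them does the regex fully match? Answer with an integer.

i → no match
ii → match
iii → match
iv → no match
v → match
vi → no match
vii → no match
viii → match
Total matched: 4

4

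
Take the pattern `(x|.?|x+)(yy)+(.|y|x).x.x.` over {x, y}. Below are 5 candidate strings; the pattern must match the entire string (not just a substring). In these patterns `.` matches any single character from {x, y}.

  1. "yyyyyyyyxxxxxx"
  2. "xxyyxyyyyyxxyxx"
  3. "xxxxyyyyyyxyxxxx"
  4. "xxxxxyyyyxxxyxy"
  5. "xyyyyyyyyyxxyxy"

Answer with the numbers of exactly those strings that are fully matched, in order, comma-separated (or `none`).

1, 3, 4, 5

1 → match
2 → no match
3 → match
4 → match
5 → match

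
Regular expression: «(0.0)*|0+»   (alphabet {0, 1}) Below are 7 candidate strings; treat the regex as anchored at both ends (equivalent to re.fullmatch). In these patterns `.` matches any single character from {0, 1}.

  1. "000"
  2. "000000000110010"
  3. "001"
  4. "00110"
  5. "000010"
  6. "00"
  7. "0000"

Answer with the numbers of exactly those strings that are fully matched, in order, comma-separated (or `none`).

1, 5, 6, 7

1. "000" → match
2 → no match
3. "001" → no match
4. "00110" → no match
5. "000010" → match
6. "00" → match
7. "0000" → match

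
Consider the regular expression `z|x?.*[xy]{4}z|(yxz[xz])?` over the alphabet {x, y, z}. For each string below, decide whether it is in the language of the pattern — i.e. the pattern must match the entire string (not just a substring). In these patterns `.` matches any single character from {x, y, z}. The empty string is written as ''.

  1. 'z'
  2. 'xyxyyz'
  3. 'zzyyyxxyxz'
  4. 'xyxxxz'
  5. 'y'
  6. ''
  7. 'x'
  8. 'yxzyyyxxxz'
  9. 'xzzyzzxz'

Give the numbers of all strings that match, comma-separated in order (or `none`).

1 → match
2 → match
3 → match
4 → match
5 → no match
6 → match
7 → no match
8 → match
9 → no match

1, 2, 3, 4, 6, 8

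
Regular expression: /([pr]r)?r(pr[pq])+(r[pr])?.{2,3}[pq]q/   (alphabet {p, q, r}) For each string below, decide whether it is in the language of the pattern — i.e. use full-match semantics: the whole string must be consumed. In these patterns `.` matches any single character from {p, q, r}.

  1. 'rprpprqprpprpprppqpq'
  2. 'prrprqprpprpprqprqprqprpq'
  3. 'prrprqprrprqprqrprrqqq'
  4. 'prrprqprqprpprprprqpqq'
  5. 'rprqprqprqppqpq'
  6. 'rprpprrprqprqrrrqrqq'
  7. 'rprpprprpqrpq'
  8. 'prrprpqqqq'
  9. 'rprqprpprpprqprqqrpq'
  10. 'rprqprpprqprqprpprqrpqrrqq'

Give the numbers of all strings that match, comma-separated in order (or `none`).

1 → match
2 → match
3 → no match
4 → match
5 → match
6 → no match
7 → match
8 → match
9 → match
10 → match

1, 2, 4, 5, 7, 8, 9, 10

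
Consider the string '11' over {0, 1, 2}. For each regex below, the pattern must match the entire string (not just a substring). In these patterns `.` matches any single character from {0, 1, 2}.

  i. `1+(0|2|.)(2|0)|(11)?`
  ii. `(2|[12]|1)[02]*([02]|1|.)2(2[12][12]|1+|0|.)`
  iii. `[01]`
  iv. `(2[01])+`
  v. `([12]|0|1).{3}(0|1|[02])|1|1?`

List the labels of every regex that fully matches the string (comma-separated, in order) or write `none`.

i → match
ii → no match
iii → no match
iv → no match — must start with '2'
v → no match

i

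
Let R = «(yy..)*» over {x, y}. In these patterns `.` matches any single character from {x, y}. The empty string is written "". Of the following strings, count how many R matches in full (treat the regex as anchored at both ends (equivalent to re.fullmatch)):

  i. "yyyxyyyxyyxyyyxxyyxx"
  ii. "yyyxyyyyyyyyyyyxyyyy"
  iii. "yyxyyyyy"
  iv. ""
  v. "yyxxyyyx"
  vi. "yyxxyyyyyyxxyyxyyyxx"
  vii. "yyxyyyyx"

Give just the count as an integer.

i → match
ii → match
iii → match
iv → match
v → match
vi → match
vii → match
Total matched: 7

7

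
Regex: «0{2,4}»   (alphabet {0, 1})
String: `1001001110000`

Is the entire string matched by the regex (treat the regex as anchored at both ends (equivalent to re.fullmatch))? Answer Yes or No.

Every match must start with `0`, but `1001001110000` does not.

No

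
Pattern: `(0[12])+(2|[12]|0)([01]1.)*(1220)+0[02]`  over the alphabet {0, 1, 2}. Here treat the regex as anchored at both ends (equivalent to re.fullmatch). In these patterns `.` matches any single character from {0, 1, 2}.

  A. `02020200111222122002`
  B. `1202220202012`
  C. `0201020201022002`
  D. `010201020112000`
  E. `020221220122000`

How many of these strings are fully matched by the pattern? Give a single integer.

A → no match
B → no match — must start with `0`
C → no match
D → no match
E → match
Total matched: 1

1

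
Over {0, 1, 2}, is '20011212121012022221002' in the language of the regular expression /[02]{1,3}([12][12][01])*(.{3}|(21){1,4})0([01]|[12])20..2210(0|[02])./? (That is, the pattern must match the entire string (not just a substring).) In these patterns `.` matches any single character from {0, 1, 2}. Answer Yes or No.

No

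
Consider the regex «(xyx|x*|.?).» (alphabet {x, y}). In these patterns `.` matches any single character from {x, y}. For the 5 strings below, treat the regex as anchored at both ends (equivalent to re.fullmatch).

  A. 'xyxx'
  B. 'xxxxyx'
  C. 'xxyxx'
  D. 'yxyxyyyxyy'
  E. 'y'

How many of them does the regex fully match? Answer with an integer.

2

A → match
B → no match
C → no match
D → no match
E → match
Total matched: 2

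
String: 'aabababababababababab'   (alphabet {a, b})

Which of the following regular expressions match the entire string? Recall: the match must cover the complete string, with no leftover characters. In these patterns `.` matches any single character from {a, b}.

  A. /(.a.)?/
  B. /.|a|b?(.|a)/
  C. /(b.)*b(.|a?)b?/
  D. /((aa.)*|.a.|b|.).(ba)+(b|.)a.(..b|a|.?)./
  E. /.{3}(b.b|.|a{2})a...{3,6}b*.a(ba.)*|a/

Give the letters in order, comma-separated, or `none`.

D

A → no match
B → no match
C → no match
D → match
E → no match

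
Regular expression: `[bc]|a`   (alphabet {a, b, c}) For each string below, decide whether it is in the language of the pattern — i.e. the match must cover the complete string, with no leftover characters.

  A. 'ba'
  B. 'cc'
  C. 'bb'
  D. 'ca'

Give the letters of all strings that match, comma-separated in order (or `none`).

A → no match
B → no match
C → no match
D → no match

none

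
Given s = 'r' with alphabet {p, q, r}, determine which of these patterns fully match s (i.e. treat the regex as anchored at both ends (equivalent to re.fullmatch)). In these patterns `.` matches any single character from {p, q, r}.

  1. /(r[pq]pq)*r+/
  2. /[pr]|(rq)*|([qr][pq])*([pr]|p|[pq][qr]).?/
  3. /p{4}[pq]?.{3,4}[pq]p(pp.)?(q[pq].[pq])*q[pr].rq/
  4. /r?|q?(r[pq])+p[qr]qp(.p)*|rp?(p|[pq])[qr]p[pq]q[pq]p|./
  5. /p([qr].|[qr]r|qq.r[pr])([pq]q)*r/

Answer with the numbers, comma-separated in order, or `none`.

1 → match
2 → match
3 → no match — must start with 'p'
4 → match
5 → no match — must start with 'p'

1, 2, 4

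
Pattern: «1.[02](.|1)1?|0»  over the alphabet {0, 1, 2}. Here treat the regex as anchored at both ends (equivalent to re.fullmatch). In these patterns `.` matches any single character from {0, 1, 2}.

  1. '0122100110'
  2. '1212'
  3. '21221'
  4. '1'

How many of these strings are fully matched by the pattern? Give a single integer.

0

1 → no match
2 → no match
3 → no match
4 → no match
Total matched: 0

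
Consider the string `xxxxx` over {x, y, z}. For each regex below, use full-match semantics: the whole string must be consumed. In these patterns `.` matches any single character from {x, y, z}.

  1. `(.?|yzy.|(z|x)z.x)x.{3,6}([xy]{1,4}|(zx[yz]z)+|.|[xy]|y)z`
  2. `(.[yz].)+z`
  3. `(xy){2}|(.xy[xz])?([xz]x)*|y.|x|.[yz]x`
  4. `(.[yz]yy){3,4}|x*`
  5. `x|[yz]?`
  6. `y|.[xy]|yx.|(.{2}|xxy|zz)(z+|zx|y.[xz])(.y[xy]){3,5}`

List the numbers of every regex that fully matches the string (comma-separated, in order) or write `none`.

4

1 → no match — must end with `z`
2 → no match — must end with `z`
3 → no match
4 → match
5 → no match
6 → no match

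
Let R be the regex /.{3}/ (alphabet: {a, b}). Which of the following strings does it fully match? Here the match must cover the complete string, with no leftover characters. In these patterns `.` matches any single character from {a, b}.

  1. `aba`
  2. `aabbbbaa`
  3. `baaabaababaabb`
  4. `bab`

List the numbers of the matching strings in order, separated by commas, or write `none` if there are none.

1, 4

1 → match
2 → no match
3 → no match
4 → match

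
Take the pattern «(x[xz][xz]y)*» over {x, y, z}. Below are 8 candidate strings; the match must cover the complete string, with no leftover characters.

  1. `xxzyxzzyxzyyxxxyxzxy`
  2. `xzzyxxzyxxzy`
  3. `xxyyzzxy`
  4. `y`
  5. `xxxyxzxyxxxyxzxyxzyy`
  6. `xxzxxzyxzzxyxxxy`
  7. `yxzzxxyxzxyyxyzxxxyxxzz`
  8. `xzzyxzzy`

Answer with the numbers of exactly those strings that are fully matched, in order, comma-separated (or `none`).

1 → no match
2 → match
3 → no match
4 → no match
5 → no match
6 → no match
7 → no match
8 → match

2, 8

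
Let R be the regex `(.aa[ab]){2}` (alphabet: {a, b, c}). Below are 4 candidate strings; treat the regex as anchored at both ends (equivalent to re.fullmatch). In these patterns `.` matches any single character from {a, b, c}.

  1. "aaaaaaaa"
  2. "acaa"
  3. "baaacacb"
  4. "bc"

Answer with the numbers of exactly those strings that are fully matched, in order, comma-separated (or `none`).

1

1 → match
2 → no match
3 → no match
4 → no match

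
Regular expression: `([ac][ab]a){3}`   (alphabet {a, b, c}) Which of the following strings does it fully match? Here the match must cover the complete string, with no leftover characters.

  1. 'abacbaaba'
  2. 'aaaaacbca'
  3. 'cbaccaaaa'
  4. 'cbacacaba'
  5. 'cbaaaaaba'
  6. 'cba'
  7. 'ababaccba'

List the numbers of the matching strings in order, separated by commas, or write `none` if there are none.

1, 5

1. 'abacbaaba' → match
2. 'aaaaacbca' → no match
3. 'cbaccaaaa' → no match
4. 'cbacacaba' → no match
5. 'cbaaaaaba' → match
6. 'cba' → no match
7. 'ababaccba' → no match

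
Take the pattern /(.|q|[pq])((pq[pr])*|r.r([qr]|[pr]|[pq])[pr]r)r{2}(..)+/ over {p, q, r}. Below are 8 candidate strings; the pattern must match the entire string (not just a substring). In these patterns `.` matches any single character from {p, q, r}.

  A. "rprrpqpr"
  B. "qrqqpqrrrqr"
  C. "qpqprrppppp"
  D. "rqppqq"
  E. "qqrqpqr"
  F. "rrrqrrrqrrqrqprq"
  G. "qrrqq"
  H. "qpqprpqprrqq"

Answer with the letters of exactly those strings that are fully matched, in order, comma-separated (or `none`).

A → no match
B → no match
C → no match
D → no match
E → no match
F → no match
G → match
H → no match

G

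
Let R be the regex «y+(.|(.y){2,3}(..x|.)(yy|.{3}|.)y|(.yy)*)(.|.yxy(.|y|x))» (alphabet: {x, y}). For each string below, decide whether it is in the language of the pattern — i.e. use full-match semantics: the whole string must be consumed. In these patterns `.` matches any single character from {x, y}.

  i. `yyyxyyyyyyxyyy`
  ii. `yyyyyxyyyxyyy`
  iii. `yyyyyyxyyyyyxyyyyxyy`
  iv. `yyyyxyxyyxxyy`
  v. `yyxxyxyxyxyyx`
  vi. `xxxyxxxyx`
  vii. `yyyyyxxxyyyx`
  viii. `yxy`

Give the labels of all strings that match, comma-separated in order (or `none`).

ii, iii, vii, viii

i → no match
ii → match
iii → match
iv → no match
v → no match
vi → no match — must start with `y`
vii → match
viii → match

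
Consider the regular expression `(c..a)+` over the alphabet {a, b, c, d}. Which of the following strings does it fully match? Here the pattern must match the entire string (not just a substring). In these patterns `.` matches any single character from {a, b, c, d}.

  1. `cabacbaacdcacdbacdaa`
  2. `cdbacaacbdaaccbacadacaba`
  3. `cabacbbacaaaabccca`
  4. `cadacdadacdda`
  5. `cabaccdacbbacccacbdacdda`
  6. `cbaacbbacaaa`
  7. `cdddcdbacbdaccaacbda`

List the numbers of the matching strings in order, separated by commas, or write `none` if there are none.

1, 5, 6

1 → match
2 → no match
3 → no match
4 → no match
5 → match
6. `cbaacbbacaaa` → match
7 → no match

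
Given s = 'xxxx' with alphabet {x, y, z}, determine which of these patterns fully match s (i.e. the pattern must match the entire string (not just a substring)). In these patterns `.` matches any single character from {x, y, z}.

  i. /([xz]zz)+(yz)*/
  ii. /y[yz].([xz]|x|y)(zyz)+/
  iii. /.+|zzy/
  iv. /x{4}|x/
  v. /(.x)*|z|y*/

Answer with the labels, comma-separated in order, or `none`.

i → no match
ii → no match — must start with 'y'
iii → match
iv → match
v → match

iii, iv, v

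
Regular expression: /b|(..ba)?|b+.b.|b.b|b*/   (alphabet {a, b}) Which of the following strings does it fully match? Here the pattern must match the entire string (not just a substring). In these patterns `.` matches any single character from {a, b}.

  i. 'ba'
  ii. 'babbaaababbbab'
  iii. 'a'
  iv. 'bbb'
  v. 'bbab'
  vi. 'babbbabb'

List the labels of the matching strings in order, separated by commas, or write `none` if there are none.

iv

i → no match
ii → no match
iii → no match
iv → match
v → no match
vi → no match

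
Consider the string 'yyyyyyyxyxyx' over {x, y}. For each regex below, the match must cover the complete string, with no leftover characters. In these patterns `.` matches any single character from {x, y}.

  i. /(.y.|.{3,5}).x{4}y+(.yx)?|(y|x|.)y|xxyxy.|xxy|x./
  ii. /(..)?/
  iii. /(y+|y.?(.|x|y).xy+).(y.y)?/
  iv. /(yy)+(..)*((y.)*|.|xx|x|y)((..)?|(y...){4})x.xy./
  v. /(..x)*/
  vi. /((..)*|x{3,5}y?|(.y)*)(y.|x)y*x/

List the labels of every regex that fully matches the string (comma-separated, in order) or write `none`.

i → no match
ii → no match
iii → no match
iv → match
v → no match
vi → match

iv, vi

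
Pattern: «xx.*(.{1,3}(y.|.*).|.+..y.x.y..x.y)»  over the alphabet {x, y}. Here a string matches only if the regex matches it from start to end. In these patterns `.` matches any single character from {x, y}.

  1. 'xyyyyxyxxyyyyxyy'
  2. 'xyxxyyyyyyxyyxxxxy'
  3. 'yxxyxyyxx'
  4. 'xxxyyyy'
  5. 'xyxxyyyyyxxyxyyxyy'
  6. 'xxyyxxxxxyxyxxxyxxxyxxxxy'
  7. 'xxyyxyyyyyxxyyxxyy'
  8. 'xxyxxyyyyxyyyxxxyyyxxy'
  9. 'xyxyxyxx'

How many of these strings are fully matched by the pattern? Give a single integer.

1 → no match — must start with 'xx'
2 → no match — must start with 'xx'
3 → no match — must start with 'xx'
4 → match
5 → no match — must start with 'xx'
6 → match
7 → match
8 → match
9 → no match — must start with 'xx'
Total matched: 4

4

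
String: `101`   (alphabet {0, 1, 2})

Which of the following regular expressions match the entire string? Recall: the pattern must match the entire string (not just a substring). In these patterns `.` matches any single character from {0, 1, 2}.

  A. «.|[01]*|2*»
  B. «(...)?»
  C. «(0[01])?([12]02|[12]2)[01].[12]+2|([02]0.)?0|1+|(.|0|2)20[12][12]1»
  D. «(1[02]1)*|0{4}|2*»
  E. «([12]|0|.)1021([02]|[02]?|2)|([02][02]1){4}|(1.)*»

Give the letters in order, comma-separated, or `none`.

A, B, D

A → match
B → match
C → no match
D → match
E → no match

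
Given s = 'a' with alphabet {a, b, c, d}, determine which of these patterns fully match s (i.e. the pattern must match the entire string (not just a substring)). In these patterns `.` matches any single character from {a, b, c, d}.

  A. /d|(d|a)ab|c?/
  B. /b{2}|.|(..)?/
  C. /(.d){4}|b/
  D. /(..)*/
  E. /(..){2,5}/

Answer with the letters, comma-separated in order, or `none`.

B

A → no match
B → match
C → no match
D → no match
E → no match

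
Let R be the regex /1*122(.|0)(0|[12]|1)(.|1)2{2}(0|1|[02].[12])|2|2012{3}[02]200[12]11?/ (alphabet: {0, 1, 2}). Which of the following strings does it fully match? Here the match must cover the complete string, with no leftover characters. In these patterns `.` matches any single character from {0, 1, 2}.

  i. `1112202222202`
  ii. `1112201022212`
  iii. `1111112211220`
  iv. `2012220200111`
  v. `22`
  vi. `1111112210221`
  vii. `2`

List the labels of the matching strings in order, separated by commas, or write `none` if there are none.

i, ii, iv, vii

i → match
ii → match
iii → no match
iv → match
v. `22` → no match
vi → no match
vii. `2` → match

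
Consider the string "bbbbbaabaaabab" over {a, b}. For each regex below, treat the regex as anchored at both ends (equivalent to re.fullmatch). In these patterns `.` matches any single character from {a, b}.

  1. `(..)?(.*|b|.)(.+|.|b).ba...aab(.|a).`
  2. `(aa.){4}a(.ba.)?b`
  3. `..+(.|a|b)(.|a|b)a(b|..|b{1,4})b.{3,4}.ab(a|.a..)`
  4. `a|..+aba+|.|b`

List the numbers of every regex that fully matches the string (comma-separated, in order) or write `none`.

1 → match
2 → no match — must start with "aa"
3 → no match
4 → no match

1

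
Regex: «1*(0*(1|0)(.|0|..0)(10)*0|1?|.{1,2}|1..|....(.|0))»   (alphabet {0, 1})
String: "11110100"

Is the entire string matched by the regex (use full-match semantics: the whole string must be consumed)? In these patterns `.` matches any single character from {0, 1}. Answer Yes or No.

Yes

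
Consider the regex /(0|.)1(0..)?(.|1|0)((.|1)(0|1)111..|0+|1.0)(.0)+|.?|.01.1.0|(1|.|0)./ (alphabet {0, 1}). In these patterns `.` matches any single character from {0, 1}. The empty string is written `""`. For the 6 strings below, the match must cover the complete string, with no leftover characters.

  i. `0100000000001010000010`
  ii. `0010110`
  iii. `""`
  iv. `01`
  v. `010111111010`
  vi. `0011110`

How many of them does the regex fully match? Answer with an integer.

6

i → match
ii → match
iii → match
iv → match
v → match
vi → match
Total matched: 6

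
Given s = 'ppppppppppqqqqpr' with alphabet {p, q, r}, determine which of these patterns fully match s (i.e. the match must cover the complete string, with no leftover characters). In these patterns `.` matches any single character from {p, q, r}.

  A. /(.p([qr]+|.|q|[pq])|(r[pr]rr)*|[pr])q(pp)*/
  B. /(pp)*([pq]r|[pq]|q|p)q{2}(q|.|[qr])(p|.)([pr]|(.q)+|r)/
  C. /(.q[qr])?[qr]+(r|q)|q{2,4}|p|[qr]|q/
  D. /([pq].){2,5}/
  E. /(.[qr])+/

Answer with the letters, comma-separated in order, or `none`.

A → no match
B → match
C → no match
D → no match
E → no match

B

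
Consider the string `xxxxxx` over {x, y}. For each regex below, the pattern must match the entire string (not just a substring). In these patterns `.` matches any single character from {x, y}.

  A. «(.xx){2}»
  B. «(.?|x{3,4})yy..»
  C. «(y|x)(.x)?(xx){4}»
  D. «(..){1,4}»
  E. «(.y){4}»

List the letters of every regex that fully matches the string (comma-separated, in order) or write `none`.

A, D

A → match
B → no match
C → no match
D → match
E → no match — must end with `y`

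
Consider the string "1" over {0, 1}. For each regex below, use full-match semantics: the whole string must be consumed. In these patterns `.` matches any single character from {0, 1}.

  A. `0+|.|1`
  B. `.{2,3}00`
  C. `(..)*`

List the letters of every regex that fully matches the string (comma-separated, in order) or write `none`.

A → match
B → no match — must end with "00"
C → no match

A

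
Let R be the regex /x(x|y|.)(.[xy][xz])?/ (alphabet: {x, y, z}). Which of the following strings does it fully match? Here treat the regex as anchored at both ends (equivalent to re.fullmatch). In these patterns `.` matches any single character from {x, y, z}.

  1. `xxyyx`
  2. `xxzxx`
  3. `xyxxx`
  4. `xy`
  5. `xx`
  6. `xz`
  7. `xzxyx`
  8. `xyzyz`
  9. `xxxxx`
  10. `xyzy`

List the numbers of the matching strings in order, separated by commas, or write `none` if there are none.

1. `xxyyx` → match
2. `xxzxx` → match
3. `xyxxx` → match
4. `xy` → match
5. `xx` → match
6. `xz` → match
7. `xzxyx` → match
8. `xyzyz` → match
9. `xxxxx` → match
10. `xyzy` → no match

1, 2, 3, 4, 5, 6, 7, 8, 9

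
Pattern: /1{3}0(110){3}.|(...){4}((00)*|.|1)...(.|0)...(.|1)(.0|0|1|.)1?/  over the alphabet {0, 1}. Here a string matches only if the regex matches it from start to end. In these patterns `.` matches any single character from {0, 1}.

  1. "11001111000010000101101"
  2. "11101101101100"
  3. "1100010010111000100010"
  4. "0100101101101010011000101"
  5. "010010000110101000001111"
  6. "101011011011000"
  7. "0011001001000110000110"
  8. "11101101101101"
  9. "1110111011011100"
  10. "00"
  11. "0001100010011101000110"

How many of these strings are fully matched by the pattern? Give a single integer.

6

1 → match
2 → match
3 → match
4 → no match
5 → no match
6 → no match
7 → match
8 → match
9 → no match
10 → no match
11 → match
Total matched: 6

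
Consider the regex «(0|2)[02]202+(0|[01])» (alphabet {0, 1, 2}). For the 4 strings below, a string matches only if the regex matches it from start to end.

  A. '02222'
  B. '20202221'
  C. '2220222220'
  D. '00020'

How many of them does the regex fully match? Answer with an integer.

A → no match
B → match
C → match
D → no match
Total matched: 2

2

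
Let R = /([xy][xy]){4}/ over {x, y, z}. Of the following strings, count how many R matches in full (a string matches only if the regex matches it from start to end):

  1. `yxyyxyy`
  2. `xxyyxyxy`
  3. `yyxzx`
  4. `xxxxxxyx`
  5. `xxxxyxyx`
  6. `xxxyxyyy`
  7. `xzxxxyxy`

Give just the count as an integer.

4

1 → no match
2 → match
3 → no match
4 → match
5 → match
6 → match
7 → no match
Total matched: 4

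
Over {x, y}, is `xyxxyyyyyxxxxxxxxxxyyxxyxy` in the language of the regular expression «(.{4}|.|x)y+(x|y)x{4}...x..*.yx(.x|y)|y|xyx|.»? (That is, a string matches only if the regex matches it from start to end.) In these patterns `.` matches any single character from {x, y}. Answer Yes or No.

Yes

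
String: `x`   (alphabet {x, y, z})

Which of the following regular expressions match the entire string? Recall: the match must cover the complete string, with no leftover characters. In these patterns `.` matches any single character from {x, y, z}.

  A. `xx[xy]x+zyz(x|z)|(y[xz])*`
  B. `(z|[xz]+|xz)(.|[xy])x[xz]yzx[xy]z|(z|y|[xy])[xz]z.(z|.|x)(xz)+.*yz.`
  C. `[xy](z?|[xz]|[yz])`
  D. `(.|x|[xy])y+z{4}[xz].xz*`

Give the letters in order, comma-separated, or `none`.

A → no match
B → no match
C → match
D → no match

C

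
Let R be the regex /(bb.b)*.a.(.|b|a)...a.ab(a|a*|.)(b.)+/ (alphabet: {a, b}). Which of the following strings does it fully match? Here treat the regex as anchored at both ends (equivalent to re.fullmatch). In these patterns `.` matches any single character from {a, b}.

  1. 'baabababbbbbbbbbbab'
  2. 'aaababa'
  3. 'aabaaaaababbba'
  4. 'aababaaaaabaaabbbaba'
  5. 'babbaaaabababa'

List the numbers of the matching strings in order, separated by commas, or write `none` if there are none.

3, 4, 5

1 → no match
2. 'aaababa' → no match
3 → match
4 → match
5 → match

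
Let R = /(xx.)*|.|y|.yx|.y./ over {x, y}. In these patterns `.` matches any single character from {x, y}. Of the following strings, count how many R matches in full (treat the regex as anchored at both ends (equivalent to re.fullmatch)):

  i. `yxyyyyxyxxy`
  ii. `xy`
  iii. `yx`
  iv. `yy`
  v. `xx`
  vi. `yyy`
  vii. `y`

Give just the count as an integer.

2

i → no match
ii → no match
iii → no match
iv → no match
v → no match
vi → match
vii → match
Total matched: 2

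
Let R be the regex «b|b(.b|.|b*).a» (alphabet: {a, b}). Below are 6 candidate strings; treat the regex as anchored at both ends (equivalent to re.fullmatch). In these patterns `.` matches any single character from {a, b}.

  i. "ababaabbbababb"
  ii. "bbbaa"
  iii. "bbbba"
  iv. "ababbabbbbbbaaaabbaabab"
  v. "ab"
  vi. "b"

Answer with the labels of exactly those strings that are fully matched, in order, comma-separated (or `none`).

i → no match — must start with "b"
ii → match
iii → match
iv → no match — must start with "b"
v → no match — must start with "b"
vi → match

ii, iii, vi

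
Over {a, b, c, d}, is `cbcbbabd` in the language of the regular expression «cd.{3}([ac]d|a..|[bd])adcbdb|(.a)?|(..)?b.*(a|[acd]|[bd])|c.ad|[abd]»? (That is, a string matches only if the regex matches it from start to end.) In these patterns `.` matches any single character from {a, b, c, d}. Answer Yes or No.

No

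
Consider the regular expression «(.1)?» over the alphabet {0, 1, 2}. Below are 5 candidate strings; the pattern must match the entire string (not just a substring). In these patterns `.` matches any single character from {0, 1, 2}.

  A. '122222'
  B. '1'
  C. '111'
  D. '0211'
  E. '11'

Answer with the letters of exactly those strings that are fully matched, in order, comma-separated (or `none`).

E

A → no match
B → no match
C → no match
D → no match
E → match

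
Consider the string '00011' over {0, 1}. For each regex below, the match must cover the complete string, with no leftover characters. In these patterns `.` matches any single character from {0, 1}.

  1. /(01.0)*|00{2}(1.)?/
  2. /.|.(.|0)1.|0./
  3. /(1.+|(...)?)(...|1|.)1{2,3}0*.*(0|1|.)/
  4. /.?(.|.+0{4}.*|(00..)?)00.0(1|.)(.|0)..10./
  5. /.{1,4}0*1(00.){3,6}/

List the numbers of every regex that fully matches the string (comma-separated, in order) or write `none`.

1 → match
2 → no match
3 → no match
4 → no match
5 → no match

1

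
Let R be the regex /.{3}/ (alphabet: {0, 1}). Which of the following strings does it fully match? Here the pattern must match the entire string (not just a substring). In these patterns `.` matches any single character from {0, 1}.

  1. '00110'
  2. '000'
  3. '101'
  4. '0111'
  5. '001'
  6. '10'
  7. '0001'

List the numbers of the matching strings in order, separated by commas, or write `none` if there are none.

2, 3, 5

1. '00110' → no match
2. '000' → match
3. '101' → match
4. '0111' → no match
5. '001' → match
6. '10' → no match
7. '0001' → no match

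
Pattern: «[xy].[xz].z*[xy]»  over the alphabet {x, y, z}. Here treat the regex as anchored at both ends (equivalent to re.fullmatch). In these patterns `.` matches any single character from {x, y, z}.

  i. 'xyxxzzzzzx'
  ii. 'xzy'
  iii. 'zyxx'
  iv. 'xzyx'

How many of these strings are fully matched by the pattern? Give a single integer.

1

i → match
ii → no match
iii → no match
iv → no match
Total matched: 1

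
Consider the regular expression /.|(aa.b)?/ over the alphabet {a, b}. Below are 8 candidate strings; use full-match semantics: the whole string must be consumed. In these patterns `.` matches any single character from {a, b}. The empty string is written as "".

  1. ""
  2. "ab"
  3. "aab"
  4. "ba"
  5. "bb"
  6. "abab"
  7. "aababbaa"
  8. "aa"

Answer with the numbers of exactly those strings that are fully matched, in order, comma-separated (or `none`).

1

1 → match
2 → no match
3 → no match
4 → no match
5 → no match
6 → no match
7 → no match
8 → no match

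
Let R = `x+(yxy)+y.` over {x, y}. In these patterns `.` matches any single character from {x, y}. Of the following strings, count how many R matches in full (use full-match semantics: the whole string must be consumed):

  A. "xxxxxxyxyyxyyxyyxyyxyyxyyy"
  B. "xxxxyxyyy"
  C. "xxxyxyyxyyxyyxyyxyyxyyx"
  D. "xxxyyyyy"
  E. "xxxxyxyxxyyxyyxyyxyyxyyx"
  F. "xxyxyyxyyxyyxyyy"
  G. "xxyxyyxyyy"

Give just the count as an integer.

5

A → match
B → match
C → match
D → no match
E → no match
F → match
G → match
Total matched: 5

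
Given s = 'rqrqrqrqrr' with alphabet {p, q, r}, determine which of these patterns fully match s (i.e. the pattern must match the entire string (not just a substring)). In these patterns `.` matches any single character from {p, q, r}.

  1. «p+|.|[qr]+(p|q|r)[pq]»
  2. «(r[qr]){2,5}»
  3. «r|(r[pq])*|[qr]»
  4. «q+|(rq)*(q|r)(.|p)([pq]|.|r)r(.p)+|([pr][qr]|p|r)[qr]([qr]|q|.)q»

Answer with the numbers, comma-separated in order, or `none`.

1 → no match
2 → match
3 → no match
4 → no match

2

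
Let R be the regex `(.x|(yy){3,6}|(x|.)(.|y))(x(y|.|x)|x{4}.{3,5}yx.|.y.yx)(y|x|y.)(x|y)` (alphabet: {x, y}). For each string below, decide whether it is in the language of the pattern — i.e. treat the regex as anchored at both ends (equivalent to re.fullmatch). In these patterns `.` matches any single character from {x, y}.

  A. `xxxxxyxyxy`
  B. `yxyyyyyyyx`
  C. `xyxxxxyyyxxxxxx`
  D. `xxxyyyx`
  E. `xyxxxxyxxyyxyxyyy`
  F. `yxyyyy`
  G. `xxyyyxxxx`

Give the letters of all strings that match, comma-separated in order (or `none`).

D

A → no match
B → no match
C → no match
D → match
E → no match
F → no match
G → no match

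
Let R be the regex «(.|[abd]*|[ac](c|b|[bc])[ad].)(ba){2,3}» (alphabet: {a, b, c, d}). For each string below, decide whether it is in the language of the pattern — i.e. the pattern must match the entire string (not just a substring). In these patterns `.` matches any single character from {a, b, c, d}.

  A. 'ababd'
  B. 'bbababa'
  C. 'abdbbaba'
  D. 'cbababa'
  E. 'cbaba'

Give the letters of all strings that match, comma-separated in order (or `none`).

A → no match — must end with 'ba'
B → match
C → match
D → match
E → match

B, C, D, E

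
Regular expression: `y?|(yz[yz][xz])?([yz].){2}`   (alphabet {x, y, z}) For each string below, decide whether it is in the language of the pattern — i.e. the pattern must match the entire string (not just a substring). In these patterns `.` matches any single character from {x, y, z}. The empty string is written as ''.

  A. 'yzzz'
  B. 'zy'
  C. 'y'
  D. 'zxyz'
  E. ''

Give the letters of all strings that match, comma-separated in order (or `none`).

A, C, D, E

A → match
B → no match
C → match
D → match
E → match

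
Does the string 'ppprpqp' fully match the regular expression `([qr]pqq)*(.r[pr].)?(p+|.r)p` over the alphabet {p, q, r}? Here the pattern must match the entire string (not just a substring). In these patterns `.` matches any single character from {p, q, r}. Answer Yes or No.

No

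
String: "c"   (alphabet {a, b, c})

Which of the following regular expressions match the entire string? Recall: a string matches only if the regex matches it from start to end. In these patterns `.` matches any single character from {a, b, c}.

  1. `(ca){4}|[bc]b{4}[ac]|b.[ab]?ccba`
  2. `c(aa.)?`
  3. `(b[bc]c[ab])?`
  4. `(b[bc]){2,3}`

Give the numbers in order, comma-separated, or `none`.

1 → no match
2 → match
3 → no match
4 → no match — must start with "b"

2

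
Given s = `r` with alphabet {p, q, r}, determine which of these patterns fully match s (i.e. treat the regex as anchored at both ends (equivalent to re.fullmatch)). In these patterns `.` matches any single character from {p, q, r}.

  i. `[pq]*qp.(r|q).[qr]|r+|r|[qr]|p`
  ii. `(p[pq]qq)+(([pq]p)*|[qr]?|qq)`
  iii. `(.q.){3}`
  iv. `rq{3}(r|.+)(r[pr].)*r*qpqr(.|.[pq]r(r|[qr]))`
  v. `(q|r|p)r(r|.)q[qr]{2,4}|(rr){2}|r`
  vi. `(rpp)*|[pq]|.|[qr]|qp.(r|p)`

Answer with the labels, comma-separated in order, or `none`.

i, v, vi

i → match
ii → no match — must start with `p`
iii → no match
iv → no match — must start with `rq`
v → match
vi → match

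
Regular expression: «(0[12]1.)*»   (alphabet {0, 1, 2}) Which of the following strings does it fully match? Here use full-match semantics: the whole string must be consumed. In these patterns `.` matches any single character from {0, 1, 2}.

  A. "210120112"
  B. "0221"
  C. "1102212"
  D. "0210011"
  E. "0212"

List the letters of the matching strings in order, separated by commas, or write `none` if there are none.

E

A → no match
B → no match
C → no match
D → no match
E → match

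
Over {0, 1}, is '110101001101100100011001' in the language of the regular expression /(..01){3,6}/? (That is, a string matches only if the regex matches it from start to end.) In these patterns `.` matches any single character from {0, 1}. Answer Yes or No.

No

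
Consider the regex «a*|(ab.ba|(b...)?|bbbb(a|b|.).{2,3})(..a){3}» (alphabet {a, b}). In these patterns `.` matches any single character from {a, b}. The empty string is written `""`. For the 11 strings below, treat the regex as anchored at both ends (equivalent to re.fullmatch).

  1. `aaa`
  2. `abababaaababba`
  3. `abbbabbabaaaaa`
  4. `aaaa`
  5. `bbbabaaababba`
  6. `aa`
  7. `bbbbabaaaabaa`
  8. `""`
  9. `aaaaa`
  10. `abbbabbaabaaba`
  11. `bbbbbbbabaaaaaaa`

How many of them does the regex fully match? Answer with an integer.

1. `aaa` → match
2 → match
3 → match
4. `aaaa` → match
5 → match
6. `aa` → match
7 → match
8. `""` → match
9. `aaaaa` → match
10 → match
11 → match
Total matched: 11

11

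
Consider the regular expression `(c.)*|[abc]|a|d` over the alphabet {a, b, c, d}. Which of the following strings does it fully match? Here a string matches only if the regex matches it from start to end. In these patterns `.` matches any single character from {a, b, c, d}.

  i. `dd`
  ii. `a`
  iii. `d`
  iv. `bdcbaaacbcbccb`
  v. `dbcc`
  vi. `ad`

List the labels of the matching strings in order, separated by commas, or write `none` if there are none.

i. `dd` → no match
ii. `a` → match
iii. `d` → match
iv → no match
v. `dbcc` → no match
vi. `ad` → no match

ii, iii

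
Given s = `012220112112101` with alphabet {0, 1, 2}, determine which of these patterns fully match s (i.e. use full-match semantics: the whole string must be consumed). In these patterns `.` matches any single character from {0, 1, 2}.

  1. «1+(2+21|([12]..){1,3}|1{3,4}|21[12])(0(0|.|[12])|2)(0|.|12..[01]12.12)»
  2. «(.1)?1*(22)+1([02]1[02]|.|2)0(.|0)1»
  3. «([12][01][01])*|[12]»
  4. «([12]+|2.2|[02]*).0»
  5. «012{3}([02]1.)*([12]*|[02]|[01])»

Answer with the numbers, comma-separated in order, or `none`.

1 → no match — must start with `1`
2 → no match
3 → no match
4 → no match — must end with `0`
5 → match

5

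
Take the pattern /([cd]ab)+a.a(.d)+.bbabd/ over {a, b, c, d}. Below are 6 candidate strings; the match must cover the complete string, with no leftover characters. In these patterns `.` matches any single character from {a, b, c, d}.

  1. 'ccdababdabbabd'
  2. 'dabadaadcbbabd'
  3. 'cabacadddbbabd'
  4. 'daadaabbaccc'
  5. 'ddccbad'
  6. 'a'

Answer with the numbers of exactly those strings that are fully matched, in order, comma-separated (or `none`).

1 → no match
2 → match
3 → match
4. 'daadaabbaccc' → no match — must end with 'bbabd'
5. 'ddccbad' → no match — must end with 'bbabd'
6. 'a' → no match — must end with 'bbabd'

2, 3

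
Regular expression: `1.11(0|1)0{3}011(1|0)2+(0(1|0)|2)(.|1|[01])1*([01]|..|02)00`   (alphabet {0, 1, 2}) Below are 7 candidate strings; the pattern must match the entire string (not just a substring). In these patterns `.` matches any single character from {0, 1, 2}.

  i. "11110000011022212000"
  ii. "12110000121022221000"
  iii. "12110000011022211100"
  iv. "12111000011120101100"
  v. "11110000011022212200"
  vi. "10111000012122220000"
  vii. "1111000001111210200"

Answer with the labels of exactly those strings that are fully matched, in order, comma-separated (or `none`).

i, iii, iv, v

i → match
ii → no match
iii → match
iv → match
v → match
vi → no match
vii → no match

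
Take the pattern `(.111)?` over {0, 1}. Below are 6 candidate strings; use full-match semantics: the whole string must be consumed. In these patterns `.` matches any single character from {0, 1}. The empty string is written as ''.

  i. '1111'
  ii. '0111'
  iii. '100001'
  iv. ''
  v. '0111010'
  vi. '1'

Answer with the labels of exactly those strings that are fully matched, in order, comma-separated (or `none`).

i → match
ii → match
iii → no match
iv → match
v → no match
vi → no match

i, ii, iv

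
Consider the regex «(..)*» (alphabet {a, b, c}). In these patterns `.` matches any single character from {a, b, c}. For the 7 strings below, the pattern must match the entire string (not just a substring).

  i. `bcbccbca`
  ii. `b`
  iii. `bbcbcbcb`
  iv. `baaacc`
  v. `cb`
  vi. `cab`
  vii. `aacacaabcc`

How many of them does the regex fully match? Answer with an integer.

i → match
ii → no match
iii → match
iv → match
v → match
vi → no match
vii → match
Total matched: 5

5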